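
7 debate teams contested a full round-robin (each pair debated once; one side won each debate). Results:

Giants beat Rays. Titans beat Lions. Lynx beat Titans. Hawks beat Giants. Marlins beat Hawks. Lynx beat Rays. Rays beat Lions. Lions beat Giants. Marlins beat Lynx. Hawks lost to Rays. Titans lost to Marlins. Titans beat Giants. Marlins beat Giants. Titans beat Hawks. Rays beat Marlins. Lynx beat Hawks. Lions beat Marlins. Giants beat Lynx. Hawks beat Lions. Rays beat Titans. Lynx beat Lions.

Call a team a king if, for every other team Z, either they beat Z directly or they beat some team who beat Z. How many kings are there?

Rays reaches everyone (king).
Titans reaches everyone (king).
Giants reaches everyone (king).
Hawks cannot reach Titans in two steps.
Lynx reaches everyone (king).
Lions reaches everyone (king).
Marlins reaches everyone (king).
Kings: Rays, Titans, Giants, Lynx, Lions, Marlins — 6.

6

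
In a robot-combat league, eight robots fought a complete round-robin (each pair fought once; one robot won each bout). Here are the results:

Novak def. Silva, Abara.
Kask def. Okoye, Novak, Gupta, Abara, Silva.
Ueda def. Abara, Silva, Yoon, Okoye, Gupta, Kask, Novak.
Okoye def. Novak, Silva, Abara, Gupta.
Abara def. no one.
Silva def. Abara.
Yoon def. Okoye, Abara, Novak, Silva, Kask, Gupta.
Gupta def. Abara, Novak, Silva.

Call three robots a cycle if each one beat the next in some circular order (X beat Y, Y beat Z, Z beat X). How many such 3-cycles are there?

Win totals: Kask 5, Yoon 6, Ueda 7, Novak 2, Abara 0, Okoye 4, Silva 1, Gupta 3.
A robot with w wins dominates both others in C(w,2) triples; summing gives 10 + 15 + 21 + 1 + 0 + 6 + 0 + 3 = 56 transitive triples.
Total triples C(8,3) = 56, so cyclic triples = 56 − 56 = 0.

0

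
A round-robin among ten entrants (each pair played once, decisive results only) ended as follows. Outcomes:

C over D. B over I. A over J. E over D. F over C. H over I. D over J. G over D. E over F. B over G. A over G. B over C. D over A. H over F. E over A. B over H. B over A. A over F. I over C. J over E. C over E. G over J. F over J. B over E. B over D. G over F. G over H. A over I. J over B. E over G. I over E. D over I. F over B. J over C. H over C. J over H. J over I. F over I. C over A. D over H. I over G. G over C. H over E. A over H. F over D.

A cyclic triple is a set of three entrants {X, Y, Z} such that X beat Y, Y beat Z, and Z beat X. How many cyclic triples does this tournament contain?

Win totals: A 5, B 7, C 3, D 4, E 4, F 5, G 5, H 4, I 3, J 5.
An entrant with w wins dominates both others in C(w,2) triples; summing gives 10 + 21 + 3 + 6 + 6 + 10 + 10 + 6 + 3 + 10 = 85 transitive triples.
Total triples C(10,3) = 120, so cyclic triples = 120 − 85 = 35.

35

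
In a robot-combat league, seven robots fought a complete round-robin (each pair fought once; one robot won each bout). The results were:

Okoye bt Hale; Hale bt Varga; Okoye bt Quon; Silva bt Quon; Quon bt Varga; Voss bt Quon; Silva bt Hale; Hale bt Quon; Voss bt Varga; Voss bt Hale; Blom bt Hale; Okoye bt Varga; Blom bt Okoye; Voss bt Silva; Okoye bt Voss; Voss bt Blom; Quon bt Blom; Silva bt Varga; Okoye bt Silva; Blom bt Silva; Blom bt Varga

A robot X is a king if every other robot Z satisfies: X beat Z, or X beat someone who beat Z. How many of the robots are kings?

Hale cannot reach Okoye, Silva, Voss in two steps.
Blom reaches everyone (king).
Varga cannot reach Hale, Blom, Quon, Okoye, Silva, Voss in two steps.
Quon cannot reach Voss in two steps.
Okoye reaches everyone (king).
Silva cannot reach Okoye, Voss in two steps.
Voss reaches everyone (king).
Kings: Blom, Okoye, Voss — 3.

3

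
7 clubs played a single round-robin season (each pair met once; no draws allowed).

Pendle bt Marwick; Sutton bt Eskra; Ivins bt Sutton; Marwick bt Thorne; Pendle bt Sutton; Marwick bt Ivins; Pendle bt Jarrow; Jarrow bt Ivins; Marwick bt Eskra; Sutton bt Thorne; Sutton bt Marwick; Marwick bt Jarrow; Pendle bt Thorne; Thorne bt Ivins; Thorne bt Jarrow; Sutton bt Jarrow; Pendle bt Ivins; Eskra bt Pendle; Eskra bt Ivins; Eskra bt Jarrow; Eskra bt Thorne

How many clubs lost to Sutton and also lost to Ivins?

Sutton beat: Jarrow, Eskra, Thorne, Marwick.
Ivins beat: Sutton.
No one was beaten by both.

0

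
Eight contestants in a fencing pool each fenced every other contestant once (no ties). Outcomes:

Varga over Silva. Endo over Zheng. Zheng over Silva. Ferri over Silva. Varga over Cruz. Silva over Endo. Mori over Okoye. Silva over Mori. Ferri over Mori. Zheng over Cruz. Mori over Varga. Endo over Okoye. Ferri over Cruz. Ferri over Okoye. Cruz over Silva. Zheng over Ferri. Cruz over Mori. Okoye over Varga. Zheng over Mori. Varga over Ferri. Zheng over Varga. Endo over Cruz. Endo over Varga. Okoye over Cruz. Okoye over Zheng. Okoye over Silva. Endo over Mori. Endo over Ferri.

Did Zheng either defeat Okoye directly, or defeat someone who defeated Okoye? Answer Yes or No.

Yes

Zheng did not beat Okoye directly.
Zheng beat Ferri, Varga, Silva, Mori, Cruz. Of those, Ferri beat Okoye.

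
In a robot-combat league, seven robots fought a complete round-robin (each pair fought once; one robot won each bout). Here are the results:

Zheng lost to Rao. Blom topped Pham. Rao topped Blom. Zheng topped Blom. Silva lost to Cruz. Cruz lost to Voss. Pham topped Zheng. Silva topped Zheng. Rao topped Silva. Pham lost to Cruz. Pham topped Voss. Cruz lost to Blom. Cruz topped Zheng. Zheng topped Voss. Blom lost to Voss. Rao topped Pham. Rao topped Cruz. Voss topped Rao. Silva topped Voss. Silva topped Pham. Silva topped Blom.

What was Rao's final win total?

Rao's results: beat Cruz, Blom, Pham, Silva, Zheng; lost to Voss.
That is 5 wins.

5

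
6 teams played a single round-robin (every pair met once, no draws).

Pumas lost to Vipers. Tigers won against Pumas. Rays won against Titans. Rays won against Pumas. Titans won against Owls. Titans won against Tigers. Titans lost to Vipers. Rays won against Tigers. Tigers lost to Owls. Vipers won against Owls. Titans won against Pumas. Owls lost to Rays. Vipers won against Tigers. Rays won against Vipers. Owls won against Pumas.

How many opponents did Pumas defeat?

Pumas' results: beat no one; lost to Tigers, Rays, Owls, Titans, Vipers.
That is 0 wins.

0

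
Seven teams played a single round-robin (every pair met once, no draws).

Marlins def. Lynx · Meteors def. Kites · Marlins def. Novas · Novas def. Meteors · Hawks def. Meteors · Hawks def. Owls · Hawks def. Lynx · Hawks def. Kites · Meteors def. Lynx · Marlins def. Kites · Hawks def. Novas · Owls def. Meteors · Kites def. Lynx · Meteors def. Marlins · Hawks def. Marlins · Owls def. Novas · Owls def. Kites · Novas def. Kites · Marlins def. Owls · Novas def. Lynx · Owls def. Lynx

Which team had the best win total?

Win totals: Meteors 3, Marlins 4, Owls 4, Kites 1, Hawks 6, Lynx 0, Novas 3.
Hawks leads with 6 wins (next highest: 4).

Hawks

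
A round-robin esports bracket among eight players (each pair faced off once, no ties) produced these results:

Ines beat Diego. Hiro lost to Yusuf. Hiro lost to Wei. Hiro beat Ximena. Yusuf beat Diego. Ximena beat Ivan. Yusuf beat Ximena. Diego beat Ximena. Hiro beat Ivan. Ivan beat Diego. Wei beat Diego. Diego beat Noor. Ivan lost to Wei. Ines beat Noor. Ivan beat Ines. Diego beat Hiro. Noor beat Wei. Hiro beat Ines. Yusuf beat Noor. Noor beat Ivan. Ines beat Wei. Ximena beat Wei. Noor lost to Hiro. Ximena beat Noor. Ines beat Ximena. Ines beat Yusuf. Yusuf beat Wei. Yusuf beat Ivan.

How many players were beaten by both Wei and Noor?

Wei beat: Diego, Ivan, Hiro.
Noor beat: Wei, Ivan.
Both beat: Ivan — 1.

1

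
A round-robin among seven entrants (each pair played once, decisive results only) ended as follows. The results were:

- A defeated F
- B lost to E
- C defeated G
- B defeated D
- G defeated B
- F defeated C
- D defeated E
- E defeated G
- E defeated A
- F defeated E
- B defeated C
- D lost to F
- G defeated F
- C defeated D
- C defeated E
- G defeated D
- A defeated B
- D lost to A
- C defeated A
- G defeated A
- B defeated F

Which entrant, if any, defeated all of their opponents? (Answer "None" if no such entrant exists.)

None

Highest win total is G with 4 (out of 6 possible).
G lost to C, E, so no entrant went undefeated.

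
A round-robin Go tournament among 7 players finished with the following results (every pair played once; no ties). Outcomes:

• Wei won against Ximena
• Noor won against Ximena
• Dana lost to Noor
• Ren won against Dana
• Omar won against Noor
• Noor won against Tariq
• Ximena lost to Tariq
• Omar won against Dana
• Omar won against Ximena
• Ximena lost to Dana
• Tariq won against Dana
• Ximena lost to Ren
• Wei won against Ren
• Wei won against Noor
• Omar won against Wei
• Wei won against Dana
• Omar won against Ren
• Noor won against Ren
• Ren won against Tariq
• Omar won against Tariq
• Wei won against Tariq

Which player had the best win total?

Win totals: Wei 5, Dana 1, Tariq 2, Omar 6, Noor 4, Ren 3, Ximena 0.
Omar leads with 6 wins (next highest: 5).

Omar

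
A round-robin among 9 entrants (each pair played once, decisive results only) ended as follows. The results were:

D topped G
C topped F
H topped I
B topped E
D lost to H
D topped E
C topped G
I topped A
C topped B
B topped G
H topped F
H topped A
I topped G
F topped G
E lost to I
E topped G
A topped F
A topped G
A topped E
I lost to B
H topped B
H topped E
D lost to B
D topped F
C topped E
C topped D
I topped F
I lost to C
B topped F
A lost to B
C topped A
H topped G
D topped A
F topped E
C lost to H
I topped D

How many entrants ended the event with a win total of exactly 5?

1

Win totals: A 3, B 6, C 7, D 4, E 1, F 2, G 0, H 8, I 5.
Exactly 5: I — 1 entrant.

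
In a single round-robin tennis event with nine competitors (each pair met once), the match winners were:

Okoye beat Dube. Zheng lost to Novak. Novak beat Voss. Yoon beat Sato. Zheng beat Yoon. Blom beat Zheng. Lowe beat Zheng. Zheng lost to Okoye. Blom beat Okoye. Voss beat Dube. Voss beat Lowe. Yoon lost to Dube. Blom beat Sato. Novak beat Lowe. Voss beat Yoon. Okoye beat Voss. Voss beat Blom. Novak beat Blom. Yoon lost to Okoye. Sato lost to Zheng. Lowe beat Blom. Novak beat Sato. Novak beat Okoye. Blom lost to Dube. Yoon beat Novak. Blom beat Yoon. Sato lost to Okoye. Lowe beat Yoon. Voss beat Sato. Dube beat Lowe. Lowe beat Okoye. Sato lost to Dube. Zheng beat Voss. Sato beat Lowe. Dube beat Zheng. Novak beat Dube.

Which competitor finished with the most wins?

Win totals: Yoon 2, Voss 5, Sato 1, Lowe 4, Dube 5, Blom 4, Zheng 3, Okoye 5, Novak 7.
Novak leads with 7 wins (next highest: 5).

Novak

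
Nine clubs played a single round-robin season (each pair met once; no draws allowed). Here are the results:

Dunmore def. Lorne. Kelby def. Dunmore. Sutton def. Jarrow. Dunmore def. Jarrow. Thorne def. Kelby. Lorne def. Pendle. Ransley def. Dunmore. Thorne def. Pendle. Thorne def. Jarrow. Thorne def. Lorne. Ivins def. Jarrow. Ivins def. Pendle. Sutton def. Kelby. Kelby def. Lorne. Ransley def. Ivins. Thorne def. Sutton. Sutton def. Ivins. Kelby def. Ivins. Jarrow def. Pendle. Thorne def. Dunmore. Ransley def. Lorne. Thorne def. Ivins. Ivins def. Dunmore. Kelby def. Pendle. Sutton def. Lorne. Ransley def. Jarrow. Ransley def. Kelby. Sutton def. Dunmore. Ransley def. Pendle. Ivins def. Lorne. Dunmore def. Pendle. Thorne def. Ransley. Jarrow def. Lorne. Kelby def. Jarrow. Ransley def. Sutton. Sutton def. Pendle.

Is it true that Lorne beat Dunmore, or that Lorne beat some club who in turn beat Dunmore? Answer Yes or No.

Lorne did not beat Dunmore directly.
Lorne beat Pendle, but each of them lost to Dunmore. No two-step path.

No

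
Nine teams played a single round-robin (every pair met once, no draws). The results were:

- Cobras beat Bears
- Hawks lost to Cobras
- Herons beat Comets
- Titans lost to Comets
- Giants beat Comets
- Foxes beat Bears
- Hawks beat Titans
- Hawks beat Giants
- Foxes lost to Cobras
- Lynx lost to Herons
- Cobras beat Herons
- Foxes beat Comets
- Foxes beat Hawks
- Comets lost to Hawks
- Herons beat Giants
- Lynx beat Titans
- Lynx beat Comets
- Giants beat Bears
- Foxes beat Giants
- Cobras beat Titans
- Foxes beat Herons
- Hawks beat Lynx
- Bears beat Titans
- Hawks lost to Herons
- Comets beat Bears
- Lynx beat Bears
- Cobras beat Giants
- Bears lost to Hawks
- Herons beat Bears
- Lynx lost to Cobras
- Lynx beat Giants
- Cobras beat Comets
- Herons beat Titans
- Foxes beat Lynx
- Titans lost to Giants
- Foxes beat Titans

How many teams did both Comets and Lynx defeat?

2

Comets beat: Titans, Bears.
Lynx beat: Comets, Titans, Giants, Bears.
Both beat: Titans, Bears — 2.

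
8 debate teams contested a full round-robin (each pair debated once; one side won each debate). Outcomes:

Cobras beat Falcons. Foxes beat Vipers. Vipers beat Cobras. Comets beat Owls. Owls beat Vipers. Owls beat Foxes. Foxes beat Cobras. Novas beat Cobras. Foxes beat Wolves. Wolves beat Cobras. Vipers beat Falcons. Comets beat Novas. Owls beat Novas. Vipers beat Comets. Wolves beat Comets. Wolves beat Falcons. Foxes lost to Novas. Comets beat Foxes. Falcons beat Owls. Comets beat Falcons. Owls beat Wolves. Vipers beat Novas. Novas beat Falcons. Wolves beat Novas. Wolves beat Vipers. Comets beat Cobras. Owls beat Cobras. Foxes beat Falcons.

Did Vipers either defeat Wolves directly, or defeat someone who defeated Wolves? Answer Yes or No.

No

Vipers did not beat Wolves directly.
Vipers beat Novas, Falcons, Cobras, Comets, but each of them lost to Wolves. No two-step path.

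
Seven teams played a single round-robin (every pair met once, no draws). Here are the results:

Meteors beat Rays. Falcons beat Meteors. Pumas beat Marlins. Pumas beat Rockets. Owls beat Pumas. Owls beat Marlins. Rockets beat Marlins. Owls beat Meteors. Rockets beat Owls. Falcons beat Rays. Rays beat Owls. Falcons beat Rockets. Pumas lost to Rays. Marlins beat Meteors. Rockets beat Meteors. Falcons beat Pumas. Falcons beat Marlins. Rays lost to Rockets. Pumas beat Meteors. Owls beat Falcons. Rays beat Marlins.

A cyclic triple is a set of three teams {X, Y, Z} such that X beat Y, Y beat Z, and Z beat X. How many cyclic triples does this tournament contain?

Win totals: Rays 3, Pumas 3, Rockets 4, Marlins 1, Owls 4, Falcons 5, Meteors 1.
A team with w wins dominates both others in C(w,2) triples; summing gives 3 + 3 + 6 + 0 + 6 + 10 + 0 = 28 transitive triples.
Total triples C(7,3) = 35, so cyclic triples = 35 − 28 = 7.

7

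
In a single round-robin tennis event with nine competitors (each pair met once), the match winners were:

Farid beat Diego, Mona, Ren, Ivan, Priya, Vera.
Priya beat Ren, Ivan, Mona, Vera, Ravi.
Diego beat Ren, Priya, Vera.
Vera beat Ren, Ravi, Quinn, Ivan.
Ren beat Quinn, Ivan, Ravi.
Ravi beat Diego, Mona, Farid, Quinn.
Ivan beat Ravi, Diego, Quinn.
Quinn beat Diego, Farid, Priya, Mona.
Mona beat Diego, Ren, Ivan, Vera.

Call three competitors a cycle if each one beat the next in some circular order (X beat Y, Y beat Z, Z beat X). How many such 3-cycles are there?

26

Win totals: Diego 3, Ivan 3, Ren 3, Farid 6, Priya 5, Vera 4, Ravi 4, Mona 4, Quinn 4.
A competitor with w wins dominates both others in C(w,2) triples; summing gives 3 + 3 + 3 + 15 + 10 + 6 + 6 + 6 + 6 = 58 transitive triples.
Total triples C(9,3) = 84, so cyclic triples = 84 − 58 = 26.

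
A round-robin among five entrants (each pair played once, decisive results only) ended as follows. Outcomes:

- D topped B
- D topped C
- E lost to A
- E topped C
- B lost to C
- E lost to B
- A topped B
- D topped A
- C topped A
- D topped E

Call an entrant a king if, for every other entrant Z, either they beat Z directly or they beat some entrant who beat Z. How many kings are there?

1

A cannot reach D in two steps.
B cannot reach A, D in two steps.
C cannot reach D in two steps.
D reaches everyone (king).
E cannot reach D in two steps.
Kings: D — 1.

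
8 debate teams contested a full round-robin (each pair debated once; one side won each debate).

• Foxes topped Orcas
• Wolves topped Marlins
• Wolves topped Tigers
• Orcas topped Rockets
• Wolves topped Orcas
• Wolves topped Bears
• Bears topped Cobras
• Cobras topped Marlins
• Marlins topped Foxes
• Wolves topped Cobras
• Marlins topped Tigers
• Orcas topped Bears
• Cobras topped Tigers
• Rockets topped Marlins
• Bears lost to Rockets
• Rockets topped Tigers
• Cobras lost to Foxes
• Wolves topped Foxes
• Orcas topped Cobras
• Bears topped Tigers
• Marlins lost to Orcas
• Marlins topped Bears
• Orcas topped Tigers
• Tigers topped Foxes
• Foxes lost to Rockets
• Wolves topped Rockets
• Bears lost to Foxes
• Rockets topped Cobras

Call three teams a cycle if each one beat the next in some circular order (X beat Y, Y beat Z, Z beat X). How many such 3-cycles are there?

Win totals: Wolves 7, Rockets 5, Tigers 1, Marlins 3, Cobras 2, Bears 2, Foxes 3, Orcas 5.
A team with w wins dominates both others in C(w,2) triples; summing gives 21 + 10 + 0 + 3 + 1 + 1 + 3 + 10 = 49 transitive triples.
Total triples C(8,3) = 56, so cyclic triples = 56 − 49 = 7.

7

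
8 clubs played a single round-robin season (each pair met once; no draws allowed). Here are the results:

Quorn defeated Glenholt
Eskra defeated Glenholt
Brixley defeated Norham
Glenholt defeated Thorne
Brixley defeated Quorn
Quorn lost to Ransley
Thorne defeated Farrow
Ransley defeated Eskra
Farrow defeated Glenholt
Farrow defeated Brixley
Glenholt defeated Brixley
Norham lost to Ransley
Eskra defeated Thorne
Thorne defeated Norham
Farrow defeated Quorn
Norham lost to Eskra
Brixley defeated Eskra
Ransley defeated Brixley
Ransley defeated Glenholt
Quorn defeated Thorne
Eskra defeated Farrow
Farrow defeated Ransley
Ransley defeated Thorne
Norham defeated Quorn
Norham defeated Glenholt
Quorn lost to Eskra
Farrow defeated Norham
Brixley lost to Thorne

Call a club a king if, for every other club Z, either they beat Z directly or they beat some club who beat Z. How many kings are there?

Quorn cannot reach Ransley, Eskra in two steps.
Farrow reaches everyone (king).
Thorne reaches everyone (king).
Glenholt cannot reach Ransley in two steps.
Ransley reaches everyone (king).
Brixley cannot reach Ransley in two steps.
Norham cannot reach Farrow, Ransley, Eskra in two steps.
Eskra reaches everyone (king).
Kings: Farrow, Thorne, Ransley, Eskra — 4.

4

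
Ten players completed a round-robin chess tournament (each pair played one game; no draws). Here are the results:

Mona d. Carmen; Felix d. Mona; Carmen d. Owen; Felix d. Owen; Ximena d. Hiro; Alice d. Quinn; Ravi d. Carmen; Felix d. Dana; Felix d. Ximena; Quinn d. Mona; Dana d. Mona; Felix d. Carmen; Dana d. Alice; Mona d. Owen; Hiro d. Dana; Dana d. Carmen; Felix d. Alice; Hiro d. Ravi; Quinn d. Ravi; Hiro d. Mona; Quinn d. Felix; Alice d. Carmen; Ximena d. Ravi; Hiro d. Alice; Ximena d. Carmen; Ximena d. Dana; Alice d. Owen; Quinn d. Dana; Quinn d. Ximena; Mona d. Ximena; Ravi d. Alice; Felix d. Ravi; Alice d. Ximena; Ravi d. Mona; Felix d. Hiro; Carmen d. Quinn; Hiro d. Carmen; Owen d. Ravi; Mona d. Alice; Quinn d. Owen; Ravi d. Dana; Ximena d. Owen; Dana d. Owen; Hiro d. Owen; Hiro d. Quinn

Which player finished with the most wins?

Felix

Win totals: Ravi 4, Felix 8, Dana 4, Alice 4, Ximena 5, Quinn 6, Mona 4, Hiro 7, Owen 1, Carmen 2.
Felix leads with 8 wins (next highest: 7).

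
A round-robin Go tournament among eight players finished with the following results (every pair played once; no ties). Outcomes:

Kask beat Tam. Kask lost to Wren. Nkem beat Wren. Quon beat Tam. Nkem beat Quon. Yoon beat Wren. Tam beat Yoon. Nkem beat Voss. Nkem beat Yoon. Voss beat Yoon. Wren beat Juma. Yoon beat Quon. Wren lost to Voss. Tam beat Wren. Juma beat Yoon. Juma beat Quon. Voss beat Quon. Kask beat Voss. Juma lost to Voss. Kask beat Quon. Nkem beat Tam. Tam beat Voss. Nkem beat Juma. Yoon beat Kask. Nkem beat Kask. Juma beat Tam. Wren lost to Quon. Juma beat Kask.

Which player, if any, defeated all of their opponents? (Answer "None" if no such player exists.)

Nkem has 7 wins out of 7 opponents — a perfect record.

Nkem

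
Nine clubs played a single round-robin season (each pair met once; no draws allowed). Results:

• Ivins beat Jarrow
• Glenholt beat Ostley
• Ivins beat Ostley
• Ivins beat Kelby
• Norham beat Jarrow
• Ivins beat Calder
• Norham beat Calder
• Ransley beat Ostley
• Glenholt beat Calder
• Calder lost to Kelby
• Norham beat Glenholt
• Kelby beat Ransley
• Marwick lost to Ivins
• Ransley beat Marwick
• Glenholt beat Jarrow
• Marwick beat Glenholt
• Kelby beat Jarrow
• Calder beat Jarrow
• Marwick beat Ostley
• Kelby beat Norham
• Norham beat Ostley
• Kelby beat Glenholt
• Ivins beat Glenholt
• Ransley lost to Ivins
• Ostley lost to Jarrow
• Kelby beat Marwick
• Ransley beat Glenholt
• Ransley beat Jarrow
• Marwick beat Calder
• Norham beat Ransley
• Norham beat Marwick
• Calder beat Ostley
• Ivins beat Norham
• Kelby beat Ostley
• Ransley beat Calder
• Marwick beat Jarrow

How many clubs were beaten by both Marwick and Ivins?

Marwick beat: Glenholt, Ostley, Calder, Jarrow.
Ivins beat: Glenholt, Marwick, Norham, Ostley, Calder, Kelby, Ransley, Jarrow.
Both beat: Glenholt, Ostley, Calder, Jarrow — 4.

4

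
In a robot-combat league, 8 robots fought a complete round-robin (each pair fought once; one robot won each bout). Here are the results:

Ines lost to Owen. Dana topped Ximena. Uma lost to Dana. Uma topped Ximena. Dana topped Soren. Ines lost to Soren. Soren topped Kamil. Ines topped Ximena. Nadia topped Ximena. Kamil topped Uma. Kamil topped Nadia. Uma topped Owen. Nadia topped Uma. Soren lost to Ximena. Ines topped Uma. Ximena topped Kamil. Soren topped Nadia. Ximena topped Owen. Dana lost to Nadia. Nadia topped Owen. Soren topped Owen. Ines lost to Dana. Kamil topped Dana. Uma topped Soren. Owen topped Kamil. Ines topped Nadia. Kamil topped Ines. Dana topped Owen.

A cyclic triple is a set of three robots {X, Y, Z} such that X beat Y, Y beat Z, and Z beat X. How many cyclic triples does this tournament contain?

18

Win totals: Ximena 3, Nadia 4, Uma 3, Kamil 4, Soren 4, Ines 3, Owen 2, Dana 5.
A robot with w wins dominates both others in C(w,2) triples; summing gives 3 + 6 + 3 + 6 + 6 + 3 + 1 + 10 = 38 transitive triples.
Total triples C(8,3) = 56, so cyclic triples = 56 − 38 = 18.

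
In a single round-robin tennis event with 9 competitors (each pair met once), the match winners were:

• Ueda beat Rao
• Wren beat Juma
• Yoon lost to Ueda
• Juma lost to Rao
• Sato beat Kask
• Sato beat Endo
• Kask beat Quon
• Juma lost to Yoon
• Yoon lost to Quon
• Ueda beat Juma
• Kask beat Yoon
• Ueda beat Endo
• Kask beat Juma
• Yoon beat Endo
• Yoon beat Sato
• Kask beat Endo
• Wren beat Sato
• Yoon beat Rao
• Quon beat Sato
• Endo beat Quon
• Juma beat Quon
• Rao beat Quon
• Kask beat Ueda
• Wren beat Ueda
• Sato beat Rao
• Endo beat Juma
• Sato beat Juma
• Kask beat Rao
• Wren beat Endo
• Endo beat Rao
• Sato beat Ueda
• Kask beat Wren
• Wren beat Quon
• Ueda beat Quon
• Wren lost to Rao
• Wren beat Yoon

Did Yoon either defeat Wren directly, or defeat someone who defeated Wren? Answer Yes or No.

Yoon did not beat Wren directly.
Yoon beat Rao, Endo, Sato, Juma. Of those, Rao beat Wren.

Yes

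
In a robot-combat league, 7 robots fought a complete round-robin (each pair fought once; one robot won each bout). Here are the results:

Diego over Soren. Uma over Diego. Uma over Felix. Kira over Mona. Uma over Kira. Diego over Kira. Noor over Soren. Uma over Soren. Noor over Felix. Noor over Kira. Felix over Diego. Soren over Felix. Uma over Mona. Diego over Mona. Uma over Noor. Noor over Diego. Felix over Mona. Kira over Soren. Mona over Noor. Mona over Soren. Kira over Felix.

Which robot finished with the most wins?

Uma

Win totals: Kira 3, Noor 4, Uma 6, Mona 2, Felix 2, Soren 1, Diego 3.
Uma leads with 6 wins (next highest: 4).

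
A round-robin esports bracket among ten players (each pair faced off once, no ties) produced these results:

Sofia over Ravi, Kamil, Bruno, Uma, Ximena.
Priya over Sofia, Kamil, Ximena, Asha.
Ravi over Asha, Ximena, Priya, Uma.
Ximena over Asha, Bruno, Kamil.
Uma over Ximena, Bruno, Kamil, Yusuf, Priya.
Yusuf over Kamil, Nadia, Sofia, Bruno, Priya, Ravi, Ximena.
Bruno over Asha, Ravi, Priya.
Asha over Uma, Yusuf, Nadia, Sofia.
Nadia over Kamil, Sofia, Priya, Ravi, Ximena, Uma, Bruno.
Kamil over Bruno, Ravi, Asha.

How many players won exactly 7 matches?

2

Win totals: Sofia 5, Yusuf 7, Nadia 7, Ximena 3, Ravi 4, Asha 4, Bruno 3, Priya 4, Uma 5, Kamil 3.
Exactly 7: Yusuf, Nadia — 2 players.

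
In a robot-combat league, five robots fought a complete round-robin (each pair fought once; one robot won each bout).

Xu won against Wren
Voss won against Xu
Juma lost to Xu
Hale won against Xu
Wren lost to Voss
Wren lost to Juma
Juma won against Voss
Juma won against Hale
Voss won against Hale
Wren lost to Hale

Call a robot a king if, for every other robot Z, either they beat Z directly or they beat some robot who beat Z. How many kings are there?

3

Hale cannot reach Voss in two steps.
Juma reaches everyone (king).
Voss reaches everyone (king).
Xu reaches everyone (king).
Wren cannot reach Hale, Juma, Voss, Xu in two steps.
Kings: Juma, Voss, Xu — 3.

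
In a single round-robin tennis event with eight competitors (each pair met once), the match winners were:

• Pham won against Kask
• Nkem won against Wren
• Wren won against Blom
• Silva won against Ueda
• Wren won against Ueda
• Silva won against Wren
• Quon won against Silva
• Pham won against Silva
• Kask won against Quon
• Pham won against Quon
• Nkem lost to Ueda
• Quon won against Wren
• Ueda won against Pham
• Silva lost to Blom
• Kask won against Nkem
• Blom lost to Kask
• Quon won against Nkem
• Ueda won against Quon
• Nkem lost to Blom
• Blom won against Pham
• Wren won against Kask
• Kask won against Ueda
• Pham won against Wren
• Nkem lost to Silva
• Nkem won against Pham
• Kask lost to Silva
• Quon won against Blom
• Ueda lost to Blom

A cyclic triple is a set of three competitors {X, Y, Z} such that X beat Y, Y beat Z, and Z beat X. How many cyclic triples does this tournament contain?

19

Win totals: Ueda 3, Wren 3, Pham 4, Blom 4, Quon 4, Silva 4, Kask 4, Nkem 2.
A competitor with w wins dominates both others in C(w,2) triples; summing gives 3 + 3 + 6 + 6 + 6 + 6 + 6 + 1 = 37 transitive triples.
Total triples C(8,3) = 56, so cyclic triples = 56 − 37 = 19.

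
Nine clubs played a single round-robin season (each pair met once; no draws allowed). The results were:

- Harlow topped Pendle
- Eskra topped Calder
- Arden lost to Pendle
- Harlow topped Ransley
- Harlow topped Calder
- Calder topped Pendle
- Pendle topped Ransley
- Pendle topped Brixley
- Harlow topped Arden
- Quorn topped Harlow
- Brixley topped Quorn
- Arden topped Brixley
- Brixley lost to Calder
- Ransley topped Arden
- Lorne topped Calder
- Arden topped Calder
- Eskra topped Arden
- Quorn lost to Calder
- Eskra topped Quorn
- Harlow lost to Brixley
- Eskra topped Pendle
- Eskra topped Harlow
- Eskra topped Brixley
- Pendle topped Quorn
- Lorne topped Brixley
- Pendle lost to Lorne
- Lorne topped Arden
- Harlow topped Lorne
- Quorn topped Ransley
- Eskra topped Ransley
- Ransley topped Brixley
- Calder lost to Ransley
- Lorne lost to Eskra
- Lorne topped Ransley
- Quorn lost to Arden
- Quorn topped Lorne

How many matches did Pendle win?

4

Pendle's results: beat Arden, Brixley, Quorn, Ransley; lost to Eskra, Lorne, Calder, Harlow.
That is 4 wins.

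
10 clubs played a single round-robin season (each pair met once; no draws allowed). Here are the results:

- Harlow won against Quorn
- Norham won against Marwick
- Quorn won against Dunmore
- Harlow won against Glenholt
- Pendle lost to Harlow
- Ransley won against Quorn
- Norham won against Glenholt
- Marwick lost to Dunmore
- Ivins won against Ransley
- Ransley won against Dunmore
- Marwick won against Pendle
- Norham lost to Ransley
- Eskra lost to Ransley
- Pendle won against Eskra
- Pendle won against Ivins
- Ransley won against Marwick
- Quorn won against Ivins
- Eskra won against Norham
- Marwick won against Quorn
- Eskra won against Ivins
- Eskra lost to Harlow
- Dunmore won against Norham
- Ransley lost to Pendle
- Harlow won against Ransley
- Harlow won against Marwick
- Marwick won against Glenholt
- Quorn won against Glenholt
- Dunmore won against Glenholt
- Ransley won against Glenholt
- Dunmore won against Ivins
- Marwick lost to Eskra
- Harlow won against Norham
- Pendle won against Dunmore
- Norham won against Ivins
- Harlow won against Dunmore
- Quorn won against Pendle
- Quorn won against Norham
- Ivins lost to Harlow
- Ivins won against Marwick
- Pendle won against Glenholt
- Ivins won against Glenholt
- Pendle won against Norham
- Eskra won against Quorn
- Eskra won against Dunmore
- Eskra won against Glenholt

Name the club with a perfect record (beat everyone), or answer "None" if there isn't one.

Harlow has 9 wins out of 9 opponents — a perfect record.

Harlow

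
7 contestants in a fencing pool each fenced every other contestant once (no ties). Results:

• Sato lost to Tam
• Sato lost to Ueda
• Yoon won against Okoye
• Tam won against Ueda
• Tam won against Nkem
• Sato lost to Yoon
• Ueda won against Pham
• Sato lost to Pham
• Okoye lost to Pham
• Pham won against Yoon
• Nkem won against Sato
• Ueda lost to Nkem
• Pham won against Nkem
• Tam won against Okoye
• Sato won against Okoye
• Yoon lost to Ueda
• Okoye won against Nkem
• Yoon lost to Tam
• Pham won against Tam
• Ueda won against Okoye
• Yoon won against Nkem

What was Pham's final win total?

5

Pham's results: beat Yoon, Sato, Tam, Okoye, Nkem; lost to Ueda.
That is 5 wins.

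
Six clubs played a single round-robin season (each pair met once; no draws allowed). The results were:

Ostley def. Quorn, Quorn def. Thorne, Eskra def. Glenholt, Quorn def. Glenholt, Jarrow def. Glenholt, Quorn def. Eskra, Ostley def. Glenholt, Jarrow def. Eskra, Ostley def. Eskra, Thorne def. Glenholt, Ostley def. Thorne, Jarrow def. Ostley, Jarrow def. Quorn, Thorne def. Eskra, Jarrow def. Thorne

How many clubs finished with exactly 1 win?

Win totals: Glenholt 0, Jarrow 5, Thorne 2, Eskra 1, Quorn 3, Ostley 4.
Exactly 1: Eskra — 1 club.

1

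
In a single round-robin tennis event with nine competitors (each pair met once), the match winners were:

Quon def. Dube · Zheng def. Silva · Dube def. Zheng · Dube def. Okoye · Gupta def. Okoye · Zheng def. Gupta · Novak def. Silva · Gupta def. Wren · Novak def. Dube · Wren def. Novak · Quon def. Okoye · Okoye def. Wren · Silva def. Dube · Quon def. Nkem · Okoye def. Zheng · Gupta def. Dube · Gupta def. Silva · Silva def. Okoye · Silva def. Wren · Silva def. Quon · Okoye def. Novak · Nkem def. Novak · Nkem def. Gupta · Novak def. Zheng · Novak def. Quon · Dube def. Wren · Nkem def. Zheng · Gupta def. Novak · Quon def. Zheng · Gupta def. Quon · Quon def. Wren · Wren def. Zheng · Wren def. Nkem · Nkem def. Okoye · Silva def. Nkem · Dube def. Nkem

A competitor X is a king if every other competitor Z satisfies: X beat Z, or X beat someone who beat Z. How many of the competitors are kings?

Gupta reaches everyone (king).
Silva reaches everyone (king).
Wren reaches everyone (king).
Novak reaches everyone (king).
Nkem reaches everyone (king).
Quon reaches everyone (king).
Okoye reaches everyone (king).
Dube cannot reach Quon in two steps.
Zheng reaches everyone (king).
Kings: Gupta, Silva, Wren, Novak, Nkem, Quon, Okoye, Zheng — 8.

8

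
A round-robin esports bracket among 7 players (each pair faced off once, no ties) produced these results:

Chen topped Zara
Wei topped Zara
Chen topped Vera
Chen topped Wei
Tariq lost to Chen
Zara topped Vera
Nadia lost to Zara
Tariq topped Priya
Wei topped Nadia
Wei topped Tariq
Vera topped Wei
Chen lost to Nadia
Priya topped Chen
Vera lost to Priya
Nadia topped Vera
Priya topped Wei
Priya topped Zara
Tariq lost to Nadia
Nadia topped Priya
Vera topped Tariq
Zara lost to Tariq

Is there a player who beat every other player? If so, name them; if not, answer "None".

Highest win total is Priya with 4 (out of 6 possible).
Priya lost to Nadia, Tariq, so no player went undefeated.

None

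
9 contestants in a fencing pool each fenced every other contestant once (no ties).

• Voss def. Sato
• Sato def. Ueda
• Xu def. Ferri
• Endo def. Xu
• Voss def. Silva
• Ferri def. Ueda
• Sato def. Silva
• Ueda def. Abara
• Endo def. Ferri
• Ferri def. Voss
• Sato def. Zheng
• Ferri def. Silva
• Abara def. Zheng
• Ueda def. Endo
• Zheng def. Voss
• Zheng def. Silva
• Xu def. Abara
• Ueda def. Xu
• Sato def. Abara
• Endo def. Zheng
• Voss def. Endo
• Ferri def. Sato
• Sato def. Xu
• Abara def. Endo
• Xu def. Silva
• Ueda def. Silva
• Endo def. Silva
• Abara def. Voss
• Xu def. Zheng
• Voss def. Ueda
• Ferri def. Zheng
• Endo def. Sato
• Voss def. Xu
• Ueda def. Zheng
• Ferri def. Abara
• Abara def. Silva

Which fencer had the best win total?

Ferri

Win totals: Ferri 6, Voss 5, Abara 4, Silva 0, Endo 5, Xu 4, Zheng 2, Ueda 5, Sato 5.
Ferri leads with 6 wins (next highest: 5).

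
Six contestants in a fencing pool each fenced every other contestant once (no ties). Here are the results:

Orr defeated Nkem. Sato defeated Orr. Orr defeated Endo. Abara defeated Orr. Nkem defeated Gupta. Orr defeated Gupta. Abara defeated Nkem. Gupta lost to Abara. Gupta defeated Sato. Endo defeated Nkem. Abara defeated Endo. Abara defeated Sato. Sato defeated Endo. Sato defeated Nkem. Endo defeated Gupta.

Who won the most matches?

Win totals: Abara 5, Nkem 1, Gupta 1, Endo 2, Orr 3, Sato 3.
Abara leads with 5 wins (next highest: 3).

Abara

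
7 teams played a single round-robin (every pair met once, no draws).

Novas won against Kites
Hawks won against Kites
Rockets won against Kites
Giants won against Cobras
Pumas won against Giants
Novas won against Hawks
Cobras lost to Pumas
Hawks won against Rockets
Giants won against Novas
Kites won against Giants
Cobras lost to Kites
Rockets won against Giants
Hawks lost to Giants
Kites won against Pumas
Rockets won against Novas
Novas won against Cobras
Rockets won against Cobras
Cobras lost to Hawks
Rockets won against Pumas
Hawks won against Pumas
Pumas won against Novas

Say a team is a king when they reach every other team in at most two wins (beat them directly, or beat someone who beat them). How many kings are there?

Giants reaches everyone (king).
Rockets reaches everyone (king).
Novas reaches everyone (king).
Cobras cannot reach Giants, Rockets, Novas, Pumas, Kites, Hawks in two steps.
Pumas cannot reach Rockets in two steps.
Kites cannot reach Rockets in two steps.
Hawks reaches everyone (king).
Kings: Giants, Rockets, Novas, Hawks — 4.

4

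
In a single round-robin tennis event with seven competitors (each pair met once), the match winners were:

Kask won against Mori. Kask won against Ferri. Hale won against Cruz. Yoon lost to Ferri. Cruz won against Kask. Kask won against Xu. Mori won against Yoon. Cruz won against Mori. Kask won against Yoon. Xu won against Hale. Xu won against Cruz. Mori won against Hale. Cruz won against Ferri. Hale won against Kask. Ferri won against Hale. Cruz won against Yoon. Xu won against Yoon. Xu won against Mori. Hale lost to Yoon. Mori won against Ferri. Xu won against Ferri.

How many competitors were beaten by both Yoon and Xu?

1

Yoon beat: Hale.
Xu beat: Mori, Ferri, Yoon, Cruz, Hale.
Both beat: Hale — 1.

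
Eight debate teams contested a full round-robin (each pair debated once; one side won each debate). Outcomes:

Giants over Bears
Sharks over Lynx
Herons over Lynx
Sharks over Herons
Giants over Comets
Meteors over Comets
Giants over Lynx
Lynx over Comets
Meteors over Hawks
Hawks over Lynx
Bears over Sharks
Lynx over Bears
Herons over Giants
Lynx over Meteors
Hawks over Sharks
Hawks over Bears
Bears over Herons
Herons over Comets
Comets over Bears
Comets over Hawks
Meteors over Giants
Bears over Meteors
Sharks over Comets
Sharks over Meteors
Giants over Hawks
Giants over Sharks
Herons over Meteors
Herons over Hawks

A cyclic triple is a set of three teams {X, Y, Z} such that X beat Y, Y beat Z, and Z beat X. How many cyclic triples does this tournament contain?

Win totals: Sharks 4, Meteors 3, Lynx 3, Hawks 3, Bears 3, Giants 5, Comets 2, Herons 5.
A team with w wins dominates both others in C(w,2) triples; summing gives 6 + 3 + 3 + 3 + 3 + 10 + 1 + 10 = 39 transitive triples.
Total triples C(8,3) = 56, so cyclic triples = 56 − 39 = 17.

17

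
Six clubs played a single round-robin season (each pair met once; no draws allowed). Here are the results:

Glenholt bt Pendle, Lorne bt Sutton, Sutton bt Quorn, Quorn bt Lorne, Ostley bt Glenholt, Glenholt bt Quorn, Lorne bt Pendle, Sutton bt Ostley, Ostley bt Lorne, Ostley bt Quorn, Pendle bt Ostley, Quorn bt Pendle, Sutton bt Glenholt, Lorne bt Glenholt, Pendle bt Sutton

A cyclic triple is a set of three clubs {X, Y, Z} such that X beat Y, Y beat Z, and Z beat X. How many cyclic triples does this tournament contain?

8

Of the C(6,3) = 20 triples, the cyclic ones are: {Quorn, Ostley, Pendle}; {Quorn, Lorne, Glenholt}; {Quorn, Lorne, Sutton}; {Quorn, Pendle, Sutton}; {Ostley, Lorne, Pendle}; {Ostley, Lorne, Sutton}; {Ostley, Glenholt, Pendle}; {Glenholt, Pendle, Sutton}.
That is 8.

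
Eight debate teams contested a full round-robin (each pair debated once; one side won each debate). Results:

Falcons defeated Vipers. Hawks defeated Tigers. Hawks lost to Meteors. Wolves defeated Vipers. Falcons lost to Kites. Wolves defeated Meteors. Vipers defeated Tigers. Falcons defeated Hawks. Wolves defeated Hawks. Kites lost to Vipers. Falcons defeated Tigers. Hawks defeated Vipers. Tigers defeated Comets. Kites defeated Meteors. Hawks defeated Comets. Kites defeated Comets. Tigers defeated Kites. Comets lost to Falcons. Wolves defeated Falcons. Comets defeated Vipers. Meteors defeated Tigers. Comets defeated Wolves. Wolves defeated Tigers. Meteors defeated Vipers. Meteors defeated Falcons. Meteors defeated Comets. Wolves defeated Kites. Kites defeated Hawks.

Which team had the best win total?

Wolves

Win totals: Vipers 2, Hawks 3, Kites 4, Falcons 4, Wolves 6, Tigers 2, Meteors 5, Comets 2.
Wolves leads with 6 wins (next highest: 5).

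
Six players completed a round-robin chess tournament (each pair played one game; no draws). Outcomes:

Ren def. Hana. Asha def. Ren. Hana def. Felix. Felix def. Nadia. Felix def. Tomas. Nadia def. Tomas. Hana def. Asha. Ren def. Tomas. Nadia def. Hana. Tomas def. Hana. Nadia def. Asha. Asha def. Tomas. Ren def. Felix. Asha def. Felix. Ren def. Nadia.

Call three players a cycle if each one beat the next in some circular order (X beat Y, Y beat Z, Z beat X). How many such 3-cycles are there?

Win totals: Ren 4, Nadia 3, Felix 2, Hana 2, Tomas 1, Asha 3.
A player with w wins dominates both others in C(w,2) triples; summing gives 6 + 3 + 1 + 1 + 0 + 3 = 14 transitive triples.
Total triples C(6,3) = 20, so cyclic triples = 20 − 14 = 6.

6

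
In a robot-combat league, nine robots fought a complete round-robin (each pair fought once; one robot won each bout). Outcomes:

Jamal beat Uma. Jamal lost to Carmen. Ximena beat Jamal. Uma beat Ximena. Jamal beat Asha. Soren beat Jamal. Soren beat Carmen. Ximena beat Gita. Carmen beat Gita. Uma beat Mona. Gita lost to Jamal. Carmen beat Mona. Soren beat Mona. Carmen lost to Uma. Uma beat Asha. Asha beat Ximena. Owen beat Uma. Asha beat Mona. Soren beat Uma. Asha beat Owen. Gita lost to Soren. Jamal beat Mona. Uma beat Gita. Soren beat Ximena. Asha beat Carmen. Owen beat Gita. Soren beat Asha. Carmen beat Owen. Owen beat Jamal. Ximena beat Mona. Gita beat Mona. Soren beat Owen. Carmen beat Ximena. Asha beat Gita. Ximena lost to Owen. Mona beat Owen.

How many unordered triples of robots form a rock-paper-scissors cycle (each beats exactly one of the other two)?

11

Win totals: Carmen 5, Soren 8, Jamal 4, Owen 4, Uma 5, Gita 1, Mona 1, Ximena 3, Asha 5.
A robot with w wins dominates both others in C(w,2) triples; summing gives 10 + 28 + 6 + 6 + 10 + 0 + 0 + 3 + 10 = 73 transitive triples.
Total triples C(9,3) = 84, so cyclic triples = 84 − 73 = 11.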